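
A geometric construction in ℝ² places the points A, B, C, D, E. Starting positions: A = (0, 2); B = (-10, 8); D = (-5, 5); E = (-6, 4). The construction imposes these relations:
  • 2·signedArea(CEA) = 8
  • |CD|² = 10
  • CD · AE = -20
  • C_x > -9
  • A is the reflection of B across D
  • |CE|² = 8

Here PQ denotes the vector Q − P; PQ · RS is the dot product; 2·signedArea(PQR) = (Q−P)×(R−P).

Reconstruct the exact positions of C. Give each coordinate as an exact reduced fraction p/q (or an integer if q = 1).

C = (-8, 6)

1. C_x = -8  [CD · AE = -20 ∩ 2·signedArea(CEA) = 8]
2. C_y = 6  [CD · AE = -20 ∩ 2·signedArea(CEA) = 8]
   → C = (-8, 6)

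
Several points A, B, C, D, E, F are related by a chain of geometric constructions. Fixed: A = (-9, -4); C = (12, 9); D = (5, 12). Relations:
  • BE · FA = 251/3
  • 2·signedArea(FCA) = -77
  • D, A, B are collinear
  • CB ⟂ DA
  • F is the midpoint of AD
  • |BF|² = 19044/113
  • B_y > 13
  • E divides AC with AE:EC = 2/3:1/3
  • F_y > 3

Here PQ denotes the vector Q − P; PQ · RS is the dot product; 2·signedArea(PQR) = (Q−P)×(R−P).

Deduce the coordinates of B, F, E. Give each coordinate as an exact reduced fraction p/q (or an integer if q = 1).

B = (740/113, 1556/113)
E = (5, 14/3)
F = (-2, 4)

1. B_x = 740/113  [D, A, B are collinear ∩ CB ⟂ DA]
2. B_y = 1556/113  [D, A, B are collinear ∩ CB ⟂ DA]
   → B = (740/113, 1556/113)
3. F_x = -2  [F is the midpoint of AD]
4. F_y = 4  [F is the midpoint of AD]
   → F = (-2, 4)
5. E_x = 5  [E divides AC with AE:EC = 2/3:1/3]
6. E_y = 14/3  [E divides AC with AE:EC = 2/3:1/3]
   → E = (5, 14/3)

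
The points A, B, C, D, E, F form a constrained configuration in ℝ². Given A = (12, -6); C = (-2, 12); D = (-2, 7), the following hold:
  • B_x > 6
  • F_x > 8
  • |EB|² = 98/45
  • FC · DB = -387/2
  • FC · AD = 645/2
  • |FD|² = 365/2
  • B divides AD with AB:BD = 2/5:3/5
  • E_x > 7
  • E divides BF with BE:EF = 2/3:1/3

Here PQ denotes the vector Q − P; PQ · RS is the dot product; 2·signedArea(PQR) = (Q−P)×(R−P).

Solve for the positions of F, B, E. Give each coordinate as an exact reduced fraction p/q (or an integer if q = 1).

1. F_x = 17/2  [line 14·x + -13·y + -277/2 = 0 ∩ |FD|² = 365/2]
2. F_y = -3/2  [line 14·x + -13·y + -277/2 = 0 ∩ |FD|² = 365/2]
   → F = (17/2, -3/2)
3. B_x = 32/5  [B divides AD with AB:BD = 2/5:3/5]
4. B_y = -4/5  [B divides AD with AB:BD = 2/5:3/5]
   → B = (32/5, -4/5)
5. E_x = 39/5  [E divides BF with BE:EF = 2/3:1/3]
6. E_y = -19/15  [E divides BF with BE:EF = 2/3:1/3]
   → E = (39/5, -19/15)

B = (32/5, -4/5)
E = (39/5, -19/15)
F = (17/2, -3/2)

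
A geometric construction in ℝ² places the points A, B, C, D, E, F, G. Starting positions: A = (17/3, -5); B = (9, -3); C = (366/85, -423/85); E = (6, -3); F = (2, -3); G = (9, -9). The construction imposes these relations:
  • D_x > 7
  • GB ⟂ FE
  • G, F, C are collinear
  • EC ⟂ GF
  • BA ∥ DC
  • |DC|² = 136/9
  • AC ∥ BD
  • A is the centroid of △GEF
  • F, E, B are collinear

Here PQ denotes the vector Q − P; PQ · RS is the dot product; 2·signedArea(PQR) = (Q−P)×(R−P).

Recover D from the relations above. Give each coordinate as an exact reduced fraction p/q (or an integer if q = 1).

1. D_x = 1948/255  [BA ∥ DC ∩ AC ∥ BD]
2. D_y = -253/85  [BA ∥ DC ∩ AC ∥ BD]
   → D = (1948/255, -253/85)

D = (1948/255, -253/85)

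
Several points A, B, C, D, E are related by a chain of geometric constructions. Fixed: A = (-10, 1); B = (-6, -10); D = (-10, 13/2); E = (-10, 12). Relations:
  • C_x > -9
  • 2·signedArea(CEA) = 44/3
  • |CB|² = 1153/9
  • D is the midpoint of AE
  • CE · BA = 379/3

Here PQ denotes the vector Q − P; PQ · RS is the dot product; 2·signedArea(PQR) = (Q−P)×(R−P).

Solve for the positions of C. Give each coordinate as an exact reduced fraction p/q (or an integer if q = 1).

C = (-26/3, 1)

1. C_x = -26/3  [2·signedArea(CEA) = 44/3 ∩ CE · BA = 379/3]
2. C_y = 1  [2·signedArea(CEA) = 44/3 ∩ CE · BA = 379/3]
   → C = (-26/3, 1)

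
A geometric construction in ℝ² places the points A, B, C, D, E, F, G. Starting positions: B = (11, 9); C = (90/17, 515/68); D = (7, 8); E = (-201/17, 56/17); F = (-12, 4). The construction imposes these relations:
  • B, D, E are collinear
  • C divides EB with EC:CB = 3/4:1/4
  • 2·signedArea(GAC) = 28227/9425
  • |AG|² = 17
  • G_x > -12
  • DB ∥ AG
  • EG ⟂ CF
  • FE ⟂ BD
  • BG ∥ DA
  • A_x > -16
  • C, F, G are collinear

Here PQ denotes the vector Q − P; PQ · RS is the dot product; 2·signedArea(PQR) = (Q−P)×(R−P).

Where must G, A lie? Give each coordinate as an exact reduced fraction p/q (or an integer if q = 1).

1. G_x = -1917996/160225  [C, F, G are collinear ∩ EG ⟂ CF]
2. G_y = 641872/160225  [C, F, G are collinear ∩ EG ⟂ CF]
   → G = (-1917996/160225, 641872/160225)
3. A_x = -2558896/160225  [DB ∥ AG ∩ BG ∥ DA]
4. A_y = 481647/160225  [DB ∥ AG ∩ BG ∥ DA]
   → A = (-2558896/160225, 481647/160225)

A = (-2558896/160225, 481647/160225)
G = (-1917996/160225, 641872/160225)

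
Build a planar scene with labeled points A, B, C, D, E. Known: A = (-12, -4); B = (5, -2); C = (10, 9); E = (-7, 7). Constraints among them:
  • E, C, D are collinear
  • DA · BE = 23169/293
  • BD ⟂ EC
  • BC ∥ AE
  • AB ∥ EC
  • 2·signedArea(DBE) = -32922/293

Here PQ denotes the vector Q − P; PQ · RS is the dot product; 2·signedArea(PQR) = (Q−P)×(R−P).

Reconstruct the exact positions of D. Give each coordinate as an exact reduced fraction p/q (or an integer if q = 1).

1. D_x = 1111/293  [E, C, D are collinear ∩ BD ⟂ EC]
2. D_y = 2423/293  [E, C, D are collinear ∩ BD ⟂ EC]
   → D = (1111/293, 2423/293)

D = (1111/293, 2423/293)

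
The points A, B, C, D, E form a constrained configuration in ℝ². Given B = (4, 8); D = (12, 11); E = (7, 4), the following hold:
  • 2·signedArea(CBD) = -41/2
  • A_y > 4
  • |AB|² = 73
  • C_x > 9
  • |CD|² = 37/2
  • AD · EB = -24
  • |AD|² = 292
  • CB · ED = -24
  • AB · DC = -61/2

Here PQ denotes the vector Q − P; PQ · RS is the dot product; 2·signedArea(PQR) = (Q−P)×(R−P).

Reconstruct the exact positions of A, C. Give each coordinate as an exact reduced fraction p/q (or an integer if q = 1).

1. C_x = 19/2  [2·signedArea(CBD) = -41/2 ∩ CB · ED = -24]
2. C_y = 15/2  [2·signedArea(CBD) = -41/2 ∩ CB · ED = -24]
   → C = (19/2, 15/2)
3. A_x = -4  [AB · DC = -61/2 ∩ AD · EB = -24]
4. A_y = 5  [AB · DC = -61/2 ∩ AD · EB = -24]
   → A = (-4, 5)

A = (-4, 5)
C = (19/2, 15/2)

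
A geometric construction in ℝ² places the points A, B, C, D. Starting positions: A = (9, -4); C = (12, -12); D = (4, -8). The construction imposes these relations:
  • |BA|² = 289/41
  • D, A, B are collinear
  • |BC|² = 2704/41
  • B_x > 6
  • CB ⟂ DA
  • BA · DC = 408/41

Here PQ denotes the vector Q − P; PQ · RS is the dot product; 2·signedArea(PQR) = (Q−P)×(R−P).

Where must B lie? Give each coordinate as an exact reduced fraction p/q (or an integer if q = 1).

1. B_x = 284/41  [D, A, B are collinear ∩ CB ⟂ DA]
2. B_y = -232/41  [D, A, B are collinear ∩ CB ⟂ DA]
   → B = (284/41, -232/41)

B = (284/41, -232/41)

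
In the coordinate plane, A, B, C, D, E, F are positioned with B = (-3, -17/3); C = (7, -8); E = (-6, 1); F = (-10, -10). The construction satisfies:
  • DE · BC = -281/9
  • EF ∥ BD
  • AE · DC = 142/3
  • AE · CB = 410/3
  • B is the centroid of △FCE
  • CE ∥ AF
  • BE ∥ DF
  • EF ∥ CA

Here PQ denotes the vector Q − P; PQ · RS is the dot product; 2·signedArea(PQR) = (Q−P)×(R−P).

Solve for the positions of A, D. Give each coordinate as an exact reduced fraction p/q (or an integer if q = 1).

1. A_x = 3  [CE ∥ AF ∩ EF ∥ CA]
2. A_y = -19  [CE ∥ AF ∩ EF ∥ CA]
   → A = (3, -19)
3. D_x = -7  [BE ∥ DF ∩ EF ∥ BD]
4. D_y = -50/3  [BE ∥ DF ∩ EF ∥ BD]
   → D = (-7, -50/3)

A = (3, -19)
D = (-7, -50/3)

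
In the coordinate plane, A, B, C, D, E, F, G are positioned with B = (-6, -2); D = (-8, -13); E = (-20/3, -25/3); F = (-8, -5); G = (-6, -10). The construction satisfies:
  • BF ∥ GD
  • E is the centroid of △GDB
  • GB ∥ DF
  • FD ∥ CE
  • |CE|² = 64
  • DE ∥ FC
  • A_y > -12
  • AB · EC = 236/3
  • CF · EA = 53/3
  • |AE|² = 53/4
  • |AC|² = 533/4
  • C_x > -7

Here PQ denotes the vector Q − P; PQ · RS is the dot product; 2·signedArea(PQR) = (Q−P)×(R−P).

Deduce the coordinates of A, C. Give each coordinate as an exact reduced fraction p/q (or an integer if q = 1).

1. C_x = -20/3  [FD ∥ CE ∩ DE ∥ FC]
2. C_y = -1/3  [FD ∥ CE ∩ DE ∥ FC]
   → C = (-20/3, -1/3)
3. A_x = -23/3  [AB · EC = 236/3 ∩ CF · EA = 53/3]
4. A_y = -71/6  [AB · EC = 236/3 ∩ CF · EA = 53/3]
   → A = (-23/3, -71/6)

A = (-23/3, -71/6)
C = (-20/3, -1/3)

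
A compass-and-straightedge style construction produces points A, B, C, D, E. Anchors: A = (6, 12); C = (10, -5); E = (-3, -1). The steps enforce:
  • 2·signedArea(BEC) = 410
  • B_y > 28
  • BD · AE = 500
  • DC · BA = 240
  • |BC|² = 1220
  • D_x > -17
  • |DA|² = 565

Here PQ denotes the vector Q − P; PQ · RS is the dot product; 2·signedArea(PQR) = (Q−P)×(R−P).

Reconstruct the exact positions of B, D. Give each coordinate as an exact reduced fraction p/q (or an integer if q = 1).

B = (2, 29)
D = (-16, 3)

1. B_x = 2  [line 4·x + 13·y + -385 = 0 ∩ |BC|² = 1220]
2. B_y = 29  [line 4·x + 13·y + -385 = 0 ∩ |BC|² = 1220]
   → B = (2, 29)
3. D_x = -16  [DC · BA = 240 ∩ BD · AE = 500]
4. D_y = 3  [DC · BA = 240 ∩ BD · AE = 500]
   → D = (-16, 3)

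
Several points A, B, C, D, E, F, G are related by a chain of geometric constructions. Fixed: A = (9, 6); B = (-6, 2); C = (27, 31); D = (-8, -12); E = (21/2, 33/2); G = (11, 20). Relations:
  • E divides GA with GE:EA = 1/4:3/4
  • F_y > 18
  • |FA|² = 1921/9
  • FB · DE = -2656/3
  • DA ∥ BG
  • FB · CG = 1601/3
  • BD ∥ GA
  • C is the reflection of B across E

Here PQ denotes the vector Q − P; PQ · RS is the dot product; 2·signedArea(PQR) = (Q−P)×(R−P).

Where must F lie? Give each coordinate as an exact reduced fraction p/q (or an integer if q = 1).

F = (47/3, 19)

1. F_x = 47/3  [FB · CG = 1601/3 ∩ FB · DE = -2656/3]
2. F_y = 19  [FB · CG = 1601/3 ∩ FB · DE = -2656/3]
   → F = (47/3, 19)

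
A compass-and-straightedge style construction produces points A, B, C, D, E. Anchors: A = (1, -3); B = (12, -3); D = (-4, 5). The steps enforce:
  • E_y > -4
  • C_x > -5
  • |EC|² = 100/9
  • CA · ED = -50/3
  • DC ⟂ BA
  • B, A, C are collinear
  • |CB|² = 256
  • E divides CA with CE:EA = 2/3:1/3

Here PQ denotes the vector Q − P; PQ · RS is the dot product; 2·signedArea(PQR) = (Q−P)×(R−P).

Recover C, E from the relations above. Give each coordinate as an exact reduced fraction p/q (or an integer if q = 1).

1. C_x = -4  [B, A, C are collinear ∩ DC ⟂ BA]
2. C_y = -3  [B, A, C are collinear ∩ DC ⟂ BA]
   → C = (-4, -3)
3. E_x = -2/3  [E divides CA with CE:EA = 2/3:1/3]
4. E_y = -3  [E divides CA with CE:EA = 2/3:1/3]
   → E = (-2/3, -3)

C = (-4, -3)
E = (-2/3, -3)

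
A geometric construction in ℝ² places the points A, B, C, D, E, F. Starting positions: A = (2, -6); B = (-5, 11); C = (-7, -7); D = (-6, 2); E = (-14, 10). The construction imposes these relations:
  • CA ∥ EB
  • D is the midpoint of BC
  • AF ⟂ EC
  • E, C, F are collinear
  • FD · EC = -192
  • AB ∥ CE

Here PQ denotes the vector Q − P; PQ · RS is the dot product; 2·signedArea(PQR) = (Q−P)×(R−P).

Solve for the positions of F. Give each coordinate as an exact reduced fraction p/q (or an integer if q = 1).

F = (-1022/169, -1574/169)

1. F_x = -1022/169  [E, C, F are collinear ∩ AF ⟂ EC]
2. F_y = -1574/169  [E, C, F are collinear ∩ AF ⟂ EC]
   → F = (-1022/169, -1574/169)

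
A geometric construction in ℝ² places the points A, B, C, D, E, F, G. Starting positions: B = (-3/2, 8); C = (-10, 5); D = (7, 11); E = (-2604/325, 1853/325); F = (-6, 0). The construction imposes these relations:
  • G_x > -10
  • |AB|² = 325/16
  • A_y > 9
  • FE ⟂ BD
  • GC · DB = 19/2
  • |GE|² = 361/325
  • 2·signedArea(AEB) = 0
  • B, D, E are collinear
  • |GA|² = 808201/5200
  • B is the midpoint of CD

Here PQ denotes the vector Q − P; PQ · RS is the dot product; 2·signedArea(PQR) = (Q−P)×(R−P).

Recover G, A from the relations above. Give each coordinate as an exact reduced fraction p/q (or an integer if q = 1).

1. G_x = -2927/325  [line 17/2·x + 3·y + 121/2 = 0 ∩ |GE|² = 361/325]
2. G_y = 1739/325  [line 17/2·x + 3·y + 121/2 = 0 ∩ |GE|² = 361/325]
   → G = (-2927/325, 1739/325)
3. A_x = 11/4  [line -747/325·x + 4233/650·y + -7221/130 = 0 ∩ |GA|² = 808201/5200]
4. A_y = 19/2  [line -747/325·x + 4233/650·y + -7221/130 = 0 ∩ |GA|² = 808201/5200]
   → A = (11/4, 19/2)

A = (11/4, 19/2)
G = (-2927/325, 1739/325)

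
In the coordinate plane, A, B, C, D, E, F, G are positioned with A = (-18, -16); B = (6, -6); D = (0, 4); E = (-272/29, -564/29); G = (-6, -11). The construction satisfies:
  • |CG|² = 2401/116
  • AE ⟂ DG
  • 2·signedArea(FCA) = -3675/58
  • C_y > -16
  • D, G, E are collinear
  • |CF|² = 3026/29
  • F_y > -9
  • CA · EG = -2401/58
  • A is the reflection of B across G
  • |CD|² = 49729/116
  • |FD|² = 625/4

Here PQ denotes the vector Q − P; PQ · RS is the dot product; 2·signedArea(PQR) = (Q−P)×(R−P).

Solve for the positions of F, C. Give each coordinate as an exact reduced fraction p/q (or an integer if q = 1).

C = (-223/29, -883/58)
F = (0, -17/2)

1. C_x = -223/29  [line -98/29·x + -245/29·y + -8967/58 = 0 ∩ |CG|² = 2401/116]
2. C_y = -883/58  [line -98/29·x + -245/29·y + -8967/58 = 0 ∩ |CG|² = 2401/116]
   → C = (-223/29, -883/58)
3. F_x = 0  [line 45/58·x + -299/29·y + -5083/58 = 0 ∩ |CF|² = 3026/29]
4. F_y = -17/2  [line 45/58·x + -299/29·y + -5083/58 = 0 ∩ |CF|² = 3026/29]
   → F = (0, -17/2)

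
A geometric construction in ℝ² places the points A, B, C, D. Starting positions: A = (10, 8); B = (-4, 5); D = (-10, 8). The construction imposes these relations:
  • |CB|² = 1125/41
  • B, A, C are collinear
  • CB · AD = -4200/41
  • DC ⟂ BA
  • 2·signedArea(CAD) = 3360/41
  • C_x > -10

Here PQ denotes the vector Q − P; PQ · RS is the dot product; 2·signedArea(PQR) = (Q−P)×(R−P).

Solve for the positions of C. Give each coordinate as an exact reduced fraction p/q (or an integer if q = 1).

1. C_x = -374/41  [B, A, C are collinear ∩ DC ⟂ BA]
2. C_y = 160/41  [B, A, C are collinear ∩ DC ⟂ BA]
   → C = (-374/41, 160/41)

C = (-374/41, 160/41)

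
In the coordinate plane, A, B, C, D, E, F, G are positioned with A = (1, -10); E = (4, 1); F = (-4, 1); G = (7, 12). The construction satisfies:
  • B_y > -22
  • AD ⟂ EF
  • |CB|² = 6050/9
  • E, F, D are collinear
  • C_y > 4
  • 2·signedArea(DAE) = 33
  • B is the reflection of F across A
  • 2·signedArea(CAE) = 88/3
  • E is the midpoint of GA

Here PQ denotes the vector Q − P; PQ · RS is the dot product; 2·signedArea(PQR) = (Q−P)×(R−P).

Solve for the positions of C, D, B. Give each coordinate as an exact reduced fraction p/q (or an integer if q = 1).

B = (6, -21)
C = (7/3, 14/3)
D = (1, 1)

1. D_x = 1  [E, F, D are collinear ∩ AD ⟂ EF]
2. D_y = 1  [E, F, D are collinear ∩ AD ⟂ EF]
   → D = (1, 1)
3. B_x = 6  [B is the reflection of F across A]
4. B_y = -21  [B is the reflection of F across A]
   → B = (6, -21)
5. C_x = 7/3  [line -11·x + 3·y + 35/3 = 0 ∩ |CB|² = 6050/9]
6. C_y = 14/3  [line -11·x + 3·y + 35/3 = 0 ∩ |CB|² = 6050/9]
   → C = (7/3, 14/3)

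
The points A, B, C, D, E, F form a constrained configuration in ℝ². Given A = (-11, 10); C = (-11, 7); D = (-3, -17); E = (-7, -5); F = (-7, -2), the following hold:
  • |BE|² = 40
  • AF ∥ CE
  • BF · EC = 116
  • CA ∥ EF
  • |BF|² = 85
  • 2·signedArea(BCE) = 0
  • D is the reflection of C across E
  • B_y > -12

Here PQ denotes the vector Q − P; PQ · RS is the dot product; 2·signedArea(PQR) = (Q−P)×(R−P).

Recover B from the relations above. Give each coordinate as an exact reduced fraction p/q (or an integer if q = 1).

1. B_x = -5  [2·signedArea(BCE) = 0 ∩ BF · EC = 116]
2. B_y = -11  [2·signedArea(BCE) = 0 ∩ BF · EC = 116]
   → B = (-5, -11)

B = (-5, -11)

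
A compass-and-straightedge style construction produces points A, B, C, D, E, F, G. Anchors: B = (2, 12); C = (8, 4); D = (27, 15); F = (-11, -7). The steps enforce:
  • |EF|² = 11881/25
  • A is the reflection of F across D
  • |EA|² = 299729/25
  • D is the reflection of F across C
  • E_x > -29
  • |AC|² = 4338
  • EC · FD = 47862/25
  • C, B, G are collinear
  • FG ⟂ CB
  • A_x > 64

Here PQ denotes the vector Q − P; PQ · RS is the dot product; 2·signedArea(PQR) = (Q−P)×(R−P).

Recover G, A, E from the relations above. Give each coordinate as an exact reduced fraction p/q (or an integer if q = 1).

1. G_x = 161/25  [C, B, G are collinear ∩ FG ⟂ CB]
2. G_y = 152/25  [C, B, G are collinear ∩ FG ⟂ CB]
   → G = (161/25, 152/25)
3. A_x = 65  [A is the reflection of F across D]
4. A_y = 37  [A is the reflection of F across D]
   → A = (65, 37)
5. E_x = -711/25  [line -38·x + -22·y + -38062/25 = 0 ∩ |EF|² = 11881/25]
6. E_y = -502/25  [line -38·x + -22·y + -38062/25 = 0 ∩ |EF|² = 11881/25]
   → E = (-711/25, -502/25)

A = (65, 37)
E = (-711/25, -502/25)
G = (161/25, 152/25)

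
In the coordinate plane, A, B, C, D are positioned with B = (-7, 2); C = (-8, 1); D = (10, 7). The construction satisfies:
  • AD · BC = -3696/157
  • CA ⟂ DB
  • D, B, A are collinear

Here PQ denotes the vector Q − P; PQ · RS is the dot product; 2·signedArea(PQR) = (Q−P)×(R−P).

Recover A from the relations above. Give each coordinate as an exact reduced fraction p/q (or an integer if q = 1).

A = (-1286/157, 259/157)

1. A_x = -1286/157  [D, B, A are collinear ∩ CA ⟂ DB]
2. A_y = 259/157  [D, B, A are collinear ∩ CA ⟂ DB]
   → A = (-1286/157, 259/157)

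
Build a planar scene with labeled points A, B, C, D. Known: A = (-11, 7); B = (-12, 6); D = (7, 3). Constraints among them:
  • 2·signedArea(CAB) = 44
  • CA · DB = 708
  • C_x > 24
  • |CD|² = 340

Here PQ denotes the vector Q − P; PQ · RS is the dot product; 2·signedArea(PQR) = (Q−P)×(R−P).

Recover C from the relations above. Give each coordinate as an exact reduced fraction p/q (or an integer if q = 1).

1. C_x = 25  [CA · DB = 708 ∩ 2·signedArea(CAB) = 44]
2. C_y = -1  [CA · DB = 708 ∩ 2·signedArea(CAB) = 44]
   → C = (25, -1)

C = (25, -1)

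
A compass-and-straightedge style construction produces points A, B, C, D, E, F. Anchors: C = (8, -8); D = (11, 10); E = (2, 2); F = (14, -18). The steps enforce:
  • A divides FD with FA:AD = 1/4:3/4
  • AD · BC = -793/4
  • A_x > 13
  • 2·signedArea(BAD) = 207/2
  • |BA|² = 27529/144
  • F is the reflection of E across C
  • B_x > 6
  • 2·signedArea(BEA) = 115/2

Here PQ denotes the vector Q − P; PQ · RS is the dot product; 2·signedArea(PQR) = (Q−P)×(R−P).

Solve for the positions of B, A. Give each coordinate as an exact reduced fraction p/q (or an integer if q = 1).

1. A_x = 53/4  [A divides FD with FA:AD = 1/4:3/4]
2. A_y = -11  [A divides FD with FA:AD = 1/4:3/4]
   → A = (53/4, -11)
3. B_x = 7  [2·signedArea(BEA) = 115/2 ∩ AD · BC = -793/4]
4. B_y = 4/3  [2·signedArea(BEA) = 115/2 ∩ AD · BC = -793/4]
   → B = (7, 4/3)

A = (53/4, -11)
B = (7, 4/3)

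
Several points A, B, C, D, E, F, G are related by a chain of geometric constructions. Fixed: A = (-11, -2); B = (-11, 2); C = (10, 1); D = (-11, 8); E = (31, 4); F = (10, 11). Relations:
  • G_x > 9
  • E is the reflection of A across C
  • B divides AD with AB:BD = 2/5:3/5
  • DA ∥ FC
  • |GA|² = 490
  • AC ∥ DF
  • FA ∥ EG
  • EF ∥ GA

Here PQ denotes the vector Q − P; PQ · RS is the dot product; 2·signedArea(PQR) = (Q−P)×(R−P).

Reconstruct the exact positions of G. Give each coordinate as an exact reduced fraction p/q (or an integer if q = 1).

1. G_x = 10  [EF ∥ GA ∩ FA ∥ EG]
2. G_y = -9  [EF ∥ GA ∩ FA ∥ EG]
   → G = (10, -9)

G = (10, -9)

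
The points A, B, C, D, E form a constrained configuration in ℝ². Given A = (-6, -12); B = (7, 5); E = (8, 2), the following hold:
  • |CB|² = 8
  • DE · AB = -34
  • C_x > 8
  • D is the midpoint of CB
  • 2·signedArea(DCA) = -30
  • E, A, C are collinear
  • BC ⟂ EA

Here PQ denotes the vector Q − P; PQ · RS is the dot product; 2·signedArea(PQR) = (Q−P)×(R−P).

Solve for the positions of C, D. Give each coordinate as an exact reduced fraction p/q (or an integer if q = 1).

C = (9, 3)
D = (8, 4)

1. C_x = 9  [E, A, C are collinear ∩ BC ⟂ EA]
2. C_y = 3  [E, A, C are collinear ∩ BC ⟂ EA]
   → C = (9, 3)
3. D_x = 8  [D is the midpoint of CB]
4. D_y = 4  [D is the midpoint of CB]
   → D = (8, 4)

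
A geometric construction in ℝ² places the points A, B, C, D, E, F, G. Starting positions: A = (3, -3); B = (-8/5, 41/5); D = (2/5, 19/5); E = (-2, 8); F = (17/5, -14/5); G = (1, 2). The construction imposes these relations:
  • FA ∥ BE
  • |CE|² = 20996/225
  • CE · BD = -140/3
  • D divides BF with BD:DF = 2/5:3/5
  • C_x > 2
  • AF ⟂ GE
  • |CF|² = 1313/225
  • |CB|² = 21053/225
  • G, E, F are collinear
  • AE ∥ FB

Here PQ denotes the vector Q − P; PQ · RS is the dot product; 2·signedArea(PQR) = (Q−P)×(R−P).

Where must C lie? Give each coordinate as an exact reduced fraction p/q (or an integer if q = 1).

1. C_x = 34/15  [line -2·x + 22/5·y + 112/15 = 0 ∩ |CE|² = 20996/225]
2. C_y = -2/3  [line -2·x + 22/5·y + 112/15 = 0 ∩ |CE|² = 20996/225]
   → C = (34/15, -2/3)

C = (34/15, -2/3)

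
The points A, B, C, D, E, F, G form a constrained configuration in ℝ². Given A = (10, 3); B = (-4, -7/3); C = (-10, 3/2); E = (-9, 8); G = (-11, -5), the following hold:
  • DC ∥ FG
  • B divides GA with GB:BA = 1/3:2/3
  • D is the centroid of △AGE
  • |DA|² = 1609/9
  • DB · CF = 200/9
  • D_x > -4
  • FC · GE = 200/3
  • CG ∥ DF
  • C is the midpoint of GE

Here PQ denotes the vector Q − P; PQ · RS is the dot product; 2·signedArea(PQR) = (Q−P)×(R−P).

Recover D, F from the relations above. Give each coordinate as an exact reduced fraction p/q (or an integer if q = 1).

D = (-10/3, 2)
F = (-13/3, -9/2)

1. D_x = -10/3  [D is the centroid of △AGE]
2. D_y = 2  [D is the centroid of △AGE]
   → D = (-10/3, 2)
3. F_x = -13/3  [DC ∥ FG ∩ CG ∥ DF]
4. F_y = -9/2  [DC ∥ FG ∩ CG ∥ DF]
   → F = (-13/3, -9/2)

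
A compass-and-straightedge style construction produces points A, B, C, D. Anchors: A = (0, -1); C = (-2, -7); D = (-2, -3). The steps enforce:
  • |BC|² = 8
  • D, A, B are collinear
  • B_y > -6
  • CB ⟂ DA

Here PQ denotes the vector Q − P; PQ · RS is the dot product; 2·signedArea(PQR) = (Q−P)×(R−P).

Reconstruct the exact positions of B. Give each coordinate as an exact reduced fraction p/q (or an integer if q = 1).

1. B_x = -4  [D, A, B are collinear ∩ CB ⟂ DA]
2. B_y = -5  [D, A, B are collinear ∩ CB ⟂ DA]
   → B = (-4, -5)

B = (-4, -5)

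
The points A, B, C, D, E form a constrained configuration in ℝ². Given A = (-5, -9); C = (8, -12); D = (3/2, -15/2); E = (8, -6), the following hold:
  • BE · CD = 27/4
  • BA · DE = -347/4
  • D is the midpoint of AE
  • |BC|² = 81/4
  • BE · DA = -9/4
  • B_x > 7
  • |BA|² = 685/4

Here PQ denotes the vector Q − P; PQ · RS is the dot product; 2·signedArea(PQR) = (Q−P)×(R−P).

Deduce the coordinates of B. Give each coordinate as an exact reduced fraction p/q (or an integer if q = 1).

B = (8, -15/2)

1. B_x = 8  [BA · DE = -347/4 ∩ BE · CD = 27/4]
2. B_y = -15/2  [BA · DE = -347/4 ∩ BE · CD = 27/4]
   → B = (8, -15/2)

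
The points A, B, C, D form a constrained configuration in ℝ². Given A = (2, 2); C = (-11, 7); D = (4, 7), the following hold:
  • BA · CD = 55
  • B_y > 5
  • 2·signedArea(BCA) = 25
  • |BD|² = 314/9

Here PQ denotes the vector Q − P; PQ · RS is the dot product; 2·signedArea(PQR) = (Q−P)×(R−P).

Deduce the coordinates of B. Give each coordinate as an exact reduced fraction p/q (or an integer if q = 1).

1. B_x = -5/3  [2·signedArea(BCA) = 25 ∩ BA · CD = 55]
2. B_y = 16/3  [2·signedArea(BCA) = 25 ∩ BA · CD = 55]
   → B = (-5/3, 16/3)

B = (-5/3, 16/3)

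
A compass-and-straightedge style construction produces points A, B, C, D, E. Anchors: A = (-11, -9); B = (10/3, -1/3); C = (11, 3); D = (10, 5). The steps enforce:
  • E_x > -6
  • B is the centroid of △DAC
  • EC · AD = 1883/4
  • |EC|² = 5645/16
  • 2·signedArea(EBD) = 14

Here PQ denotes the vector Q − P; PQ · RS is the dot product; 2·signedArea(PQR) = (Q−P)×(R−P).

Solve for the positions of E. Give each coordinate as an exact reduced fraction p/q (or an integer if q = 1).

E = (-23/4, -11/2)

1. E_x = -23/4  [EC · AD = 1883/4 ∩ 2·signedArea(EBD) = 14]
2. E_y = -11/2  [EC · AD = 1883/4 ∩ 2·signedArea(EBD) = 14]
   → E = (-23/4, -11/2)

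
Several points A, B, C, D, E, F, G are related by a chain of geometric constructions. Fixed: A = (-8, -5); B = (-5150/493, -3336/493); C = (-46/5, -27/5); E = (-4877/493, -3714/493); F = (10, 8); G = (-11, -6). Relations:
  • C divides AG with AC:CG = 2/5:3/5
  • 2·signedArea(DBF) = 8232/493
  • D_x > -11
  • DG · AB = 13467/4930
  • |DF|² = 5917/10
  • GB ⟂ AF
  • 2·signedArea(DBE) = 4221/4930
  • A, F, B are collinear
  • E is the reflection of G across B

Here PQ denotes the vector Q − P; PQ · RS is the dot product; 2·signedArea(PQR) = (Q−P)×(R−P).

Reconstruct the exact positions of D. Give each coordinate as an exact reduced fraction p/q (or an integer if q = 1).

1. D_x = -101/10  [2·signedArea(DBE) = 4221/4930 ∩ 2·signedArea(DBF) = 8232/493]
2. D_y = -57/10  [2·signedArea(DBE) = 4221/4930 ∩ 2·signedArea(DBF) = 8232/493]
   → D = (-101/10, -57/10)

D = (-101/10, -57/10)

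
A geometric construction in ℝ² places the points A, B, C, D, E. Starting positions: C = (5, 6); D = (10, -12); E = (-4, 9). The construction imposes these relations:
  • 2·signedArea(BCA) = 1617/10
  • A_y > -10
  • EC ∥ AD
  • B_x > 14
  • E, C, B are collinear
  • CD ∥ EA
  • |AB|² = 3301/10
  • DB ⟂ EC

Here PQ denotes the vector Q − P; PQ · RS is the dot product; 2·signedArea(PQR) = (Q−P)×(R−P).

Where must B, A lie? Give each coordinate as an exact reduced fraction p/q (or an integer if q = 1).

1. B_x = 149/10  [E, C, B are collinear ∩ DB ⟂ EC]
2. B_y = 27/10  [E, C, B are collinear ∩ DB ⟂ EC]
   → B = (149/10, 27/10)
3. A_x = 1  [EC ∥ AD ∩ CD ∥ EA]
4. A_y = -9  [EC ∥ AD ∩ CD ∥ EA]
   → A = (1, -9)

A = (1, -9)
B = (149/10, 27/10)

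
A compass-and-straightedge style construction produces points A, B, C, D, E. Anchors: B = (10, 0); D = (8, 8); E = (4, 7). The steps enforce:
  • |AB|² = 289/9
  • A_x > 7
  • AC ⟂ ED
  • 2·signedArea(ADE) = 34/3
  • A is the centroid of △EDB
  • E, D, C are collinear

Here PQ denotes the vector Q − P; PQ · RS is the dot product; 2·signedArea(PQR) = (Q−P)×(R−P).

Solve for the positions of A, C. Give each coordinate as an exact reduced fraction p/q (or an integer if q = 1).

1. A_x = 22/3  [A is the centroid of △EDB]
2. A_y = 5  [A is the centroid of △EDB]
   → A = (22/3, 5)
3. C_x = 20/3  [E, D, C are collinear ∩ AC ⟂ ED]
4. C_y = 23/3  [E, D, C are collinear ∩ AC ⟂ ED]
   → C = (20/3, 23/3)

A = (22/3, 5)
C = (20/3, 23/3)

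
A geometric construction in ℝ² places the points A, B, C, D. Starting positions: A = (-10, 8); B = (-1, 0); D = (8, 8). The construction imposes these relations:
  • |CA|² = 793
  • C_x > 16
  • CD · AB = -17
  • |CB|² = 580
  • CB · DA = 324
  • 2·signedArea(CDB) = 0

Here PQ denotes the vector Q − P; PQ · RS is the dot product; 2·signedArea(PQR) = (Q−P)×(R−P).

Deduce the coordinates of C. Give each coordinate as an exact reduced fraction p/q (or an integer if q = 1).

C = (17, 16)

1. C_x = 17  [2·signedArea(CDB) = 0 ∩ CD · AB = -17]
2. C_y = 16  [2·signedArea(CDB) = 0 ∩ CD · AB = -17]
   → C = (17, 16)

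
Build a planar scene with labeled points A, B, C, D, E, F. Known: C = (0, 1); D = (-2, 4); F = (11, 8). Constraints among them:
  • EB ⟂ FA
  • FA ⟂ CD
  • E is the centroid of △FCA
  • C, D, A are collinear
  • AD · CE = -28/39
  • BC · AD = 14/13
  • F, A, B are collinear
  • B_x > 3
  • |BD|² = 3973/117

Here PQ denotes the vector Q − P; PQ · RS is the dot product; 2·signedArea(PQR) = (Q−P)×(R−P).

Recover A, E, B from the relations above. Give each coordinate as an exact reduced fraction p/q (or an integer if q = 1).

A = (2/13, 10/13)
B = (49/13, 124/39)
E = (145/39, 127/39)

1. A_x = 2/13  [C, D, A are collinear ∩ FA ⟂ CD]
2. A_y = 10/13  [C, D, A are collinear ∩ FA ⟂ CD]
   → A = (2/13, 10/13)
3. E_x = 145/39  [E is the centroid of △FCA]
4. E_y = 127/39  [E is the centroid of △FCA]
   → E = (145/39, 127/39)
5. B_x = 49/13  [F, A, B are collinear ∩ EB ⟂ FA]
6. B_y = 124/39  [F, A, B are collinear ∩ EB ⟂ FA]
   → B = (49/13, 124/39)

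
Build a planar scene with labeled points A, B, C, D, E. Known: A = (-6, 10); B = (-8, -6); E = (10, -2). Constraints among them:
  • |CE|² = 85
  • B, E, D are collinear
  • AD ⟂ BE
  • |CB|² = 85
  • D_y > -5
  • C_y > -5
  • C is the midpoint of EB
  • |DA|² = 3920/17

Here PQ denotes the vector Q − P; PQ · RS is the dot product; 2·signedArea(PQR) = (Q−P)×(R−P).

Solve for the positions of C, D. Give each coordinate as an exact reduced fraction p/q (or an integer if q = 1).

C = (1, -4)
D = (-46/17, -82/17)

1. C_x = 1  [C is the midpoint of EB]
2. C_y = -4  [C is the midpoint of EB]
   → C = (1, -4)
3. D_x = -46/17  [B, E, D are collinear ∩ AD ⟂ BE]
4. D_y = -82/17  [B, E, D are collinear ∩ AD ⟂ BE]
   → D = (-46/17, -82/17)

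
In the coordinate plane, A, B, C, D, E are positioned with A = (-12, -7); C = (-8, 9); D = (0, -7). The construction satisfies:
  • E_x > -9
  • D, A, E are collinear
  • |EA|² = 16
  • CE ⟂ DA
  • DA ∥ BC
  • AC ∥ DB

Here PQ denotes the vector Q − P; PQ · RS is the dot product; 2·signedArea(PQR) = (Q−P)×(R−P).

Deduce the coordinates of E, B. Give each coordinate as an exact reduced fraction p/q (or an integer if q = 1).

1. E_x = -8  [D, A, E are collinear ∩ CE ⟂ DA]
2. E_y = -7  [D, A, E are collinear ∩ CE ⟂ DA]
   → E = (-8, -7)
3. B_x = 4  [DA ∥ BC ∩ AC ∥ DB]
4. B_y = 9  [DA ∥ BC ∩ AC ∥ DB]
   → B = (4, 9)

B = (4, 9)
E = (-8, -7)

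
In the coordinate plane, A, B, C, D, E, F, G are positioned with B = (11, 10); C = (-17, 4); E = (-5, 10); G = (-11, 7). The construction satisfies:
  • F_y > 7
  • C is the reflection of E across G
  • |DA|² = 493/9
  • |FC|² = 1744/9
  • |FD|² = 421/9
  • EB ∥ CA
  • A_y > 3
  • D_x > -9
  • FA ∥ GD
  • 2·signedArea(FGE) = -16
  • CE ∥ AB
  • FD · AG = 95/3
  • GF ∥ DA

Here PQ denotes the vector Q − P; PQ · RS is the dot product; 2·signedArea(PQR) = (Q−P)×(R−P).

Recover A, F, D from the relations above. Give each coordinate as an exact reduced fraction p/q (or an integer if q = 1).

1. A_x = -1  [CE ∥ AB ∩ EB ∥ CA]
2. A_y = 4  [CE ∥ AB ∩ EB ∥ CA]
   → A = (-1, 4)
3. F_x = -11/3  [line -3·x + 6·y + -59 = 0 ∩ |FC|² = 1744/9]
4. F_y = 8  [line -3·x + 6·y + -59 = 0 ∩ |FC|² = 1744/9]
   → F = (-11/3, 8)
5. D_x = -25/3  [GF ∥ DA ∩ FA ∥ GD]
6. D_y = 3  [GF ∥ DA ∩ FA ∥ GD]
   → D = (-25/3, 3)

A = (-1, 4)
D = (-25/3, 3)
F = (-11/3, 8)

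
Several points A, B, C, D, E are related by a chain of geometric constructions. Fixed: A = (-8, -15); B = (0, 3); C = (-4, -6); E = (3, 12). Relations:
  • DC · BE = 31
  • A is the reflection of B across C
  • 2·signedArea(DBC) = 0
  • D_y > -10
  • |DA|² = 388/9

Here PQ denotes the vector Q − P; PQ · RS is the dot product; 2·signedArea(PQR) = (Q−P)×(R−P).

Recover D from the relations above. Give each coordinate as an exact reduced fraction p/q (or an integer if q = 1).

D = (-16/3, -9)

1. D_x = -16/3  [2·signedArea(DBC) = 0 ∩ DC · BE = 31]
2. D_y = -9  [2·signedArea(DBC) = 0 ∩ DC · BE = 31]
   → D = (-16/3, -9)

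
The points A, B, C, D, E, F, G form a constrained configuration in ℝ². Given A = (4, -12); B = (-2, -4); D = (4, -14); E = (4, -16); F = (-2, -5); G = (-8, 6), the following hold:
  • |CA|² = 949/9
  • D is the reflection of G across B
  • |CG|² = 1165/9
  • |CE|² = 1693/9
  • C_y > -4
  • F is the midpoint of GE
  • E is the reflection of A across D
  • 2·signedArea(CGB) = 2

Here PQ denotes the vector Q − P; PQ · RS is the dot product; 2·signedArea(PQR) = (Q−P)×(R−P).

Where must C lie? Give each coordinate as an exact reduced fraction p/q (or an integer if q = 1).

1. C_x = -2  [line 10·x + 6·y + 42 = 0 ∩ |CA|² = 949/9]
2. C_y = -11/3  [line 10·x + 6·y + 42 = 0 ∩ |CA|² = 949/9]
   → C = (-2, -11/3)

C = (-2, -11/3)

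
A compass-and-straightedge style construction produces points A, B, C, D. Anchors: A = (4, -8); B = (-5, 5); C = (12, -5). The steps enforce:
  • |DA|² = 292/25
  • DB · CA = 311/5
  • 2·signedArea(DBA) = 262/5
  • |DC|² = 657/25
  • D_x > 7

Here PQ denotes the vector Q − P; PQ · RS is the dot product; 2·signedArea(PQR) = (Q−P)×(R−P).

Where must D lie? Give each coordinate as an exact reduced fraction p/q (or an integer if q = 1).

1. D_x = 36/5  [2·signedArea(DBA) = 262/5 ∩ DB · CA = 311/5]
2. D_y = -34/5  [2·signedArea(DBA) = 262/5 ∩ DB · CA = 311/5]
   → D = (36/5, -34/5)

D = (36/5, -34/5)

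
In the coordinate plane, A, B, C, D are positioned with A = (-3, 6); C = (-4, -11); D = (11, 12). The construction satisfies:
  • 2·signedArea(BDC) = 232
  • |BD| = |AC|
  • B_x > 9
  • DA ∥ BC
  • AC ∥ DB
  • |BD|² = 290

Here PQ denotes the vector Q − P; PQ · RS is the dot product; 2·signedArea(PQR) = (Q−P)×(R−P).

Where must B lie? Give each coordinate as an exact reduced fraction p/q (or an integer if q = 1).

1. B_x = 10  [DA ∥ BC ∩ AC ∥ DB]
2. B_y = -5  [DA ∥ BC ∩ AC ∥ DB]
   → B = (10, -5)

B = (10, -5)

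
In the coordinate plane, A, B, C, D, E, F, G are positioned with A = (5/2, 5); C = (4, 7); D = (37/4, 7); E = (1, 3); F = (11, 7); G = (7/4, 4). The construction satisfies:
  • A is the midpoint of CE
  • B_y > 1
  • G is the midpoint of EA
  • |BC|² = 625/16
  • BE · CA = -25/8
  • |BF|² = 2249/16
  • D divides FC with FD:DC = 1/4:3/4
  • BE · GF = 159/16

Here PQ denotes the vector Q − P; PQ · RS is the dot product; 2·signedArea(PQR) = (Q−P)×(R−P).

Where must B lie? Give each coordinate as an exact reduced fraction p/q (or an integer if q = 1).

1. B_x = 1/4  [BE · CA = -25/8 ∩ BE · GF = 159/16]
2. B_y = 2  [BE · CA = -25/8 ∩ BE · GF = 159/16]
   → B = (1/4, 2)

B = (1/4, 2)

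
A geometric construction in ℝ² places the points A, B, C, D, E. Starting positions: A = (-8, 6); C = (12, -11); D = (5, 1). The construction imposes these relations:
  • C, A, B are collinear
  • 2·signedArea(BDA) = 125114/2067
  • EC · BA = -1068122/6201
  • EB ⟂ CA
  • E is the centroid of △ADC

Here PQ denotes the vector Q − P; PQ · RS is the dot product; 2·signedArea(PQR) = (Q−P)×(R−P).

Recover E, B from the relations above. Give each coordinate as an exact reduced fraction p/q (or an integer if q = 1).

1. E_x = 3  [E is the centroid of △ADC]
2. E_y = -4/3  [E is the centroid of △ADC]
   → E = (3, -4/3)
3. B_x = 4144/2067  [C, A, B are collinear ∩ EB ⟂ CA]
4. B_y = -5176/2067  [C, A, B are collinear ∩ EB ⟂ CA]
   → B = (4144/2067, -5176/2067)

B = (4144/2067, -5176/2067)
E = (3, -4/3)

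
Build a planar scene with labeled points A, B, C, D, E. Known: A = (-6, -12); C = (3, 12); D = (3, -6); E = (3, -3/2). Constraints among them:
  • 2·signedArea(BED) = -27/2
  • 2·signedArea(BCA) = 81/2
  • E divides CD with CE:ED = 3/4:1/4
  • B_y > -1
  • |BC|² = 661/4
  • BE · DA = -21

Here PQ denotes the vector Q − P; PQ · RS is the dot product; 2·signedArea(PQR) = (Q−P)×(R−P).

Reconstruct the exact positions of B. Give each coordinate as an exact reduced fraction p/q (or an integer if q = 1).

B = (0, -1/2)

1. B_x = 0  [2·signedArea(BCA) = 81/2 ∩ BE · DA = -21]
2. B_y = -1/2  [2·signedArea(BCA) = 81/2 ∩ BE · DA = -21]
   → B = (0, -1/2)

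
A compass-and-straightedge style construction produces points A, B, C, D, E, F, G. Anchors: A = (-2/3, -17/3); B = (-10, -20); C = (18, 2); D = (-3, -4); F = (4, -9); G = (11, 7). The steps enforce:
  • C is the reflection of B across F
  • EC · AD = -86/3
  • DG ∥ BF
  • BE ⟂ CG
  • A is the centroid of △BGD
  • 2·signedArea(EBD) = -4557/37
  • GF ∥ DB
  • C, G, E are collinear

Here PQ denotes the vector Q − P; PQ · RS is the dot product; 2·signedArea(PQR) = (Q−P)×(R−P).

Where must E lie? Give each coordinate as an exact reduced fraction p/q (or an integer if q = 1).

E = (365/37, 289/37)

1. E_x = 365/37  [C, G, E are collinear ∩ BE ⟂ CG]
2. E_y = 289/37  [C, G, E are collinear ∩ BE ⟂ CG]
   → E = (365/37, 289/37)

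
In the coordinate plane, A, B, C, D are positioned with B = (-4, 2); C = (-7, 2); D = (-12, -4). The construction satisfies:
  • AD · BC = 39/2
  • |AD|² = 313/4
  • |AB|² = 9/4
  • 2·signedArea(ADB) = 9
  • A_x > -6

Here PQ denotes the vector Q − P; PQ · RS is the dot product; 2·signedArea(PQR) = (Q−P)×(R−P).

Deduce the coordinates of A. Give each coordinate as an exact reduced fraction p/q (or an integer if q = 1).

A = (-11/2, 2)

1. A_x = -11/2  [AD · BC = 39/2 ∩ 2·signedArea(ADB) = 9]
2. A_y = 2  [AD · BC = 39/2 ∩ 2·signedArea(ADB) = 9]
   → A = (-11/2, 2)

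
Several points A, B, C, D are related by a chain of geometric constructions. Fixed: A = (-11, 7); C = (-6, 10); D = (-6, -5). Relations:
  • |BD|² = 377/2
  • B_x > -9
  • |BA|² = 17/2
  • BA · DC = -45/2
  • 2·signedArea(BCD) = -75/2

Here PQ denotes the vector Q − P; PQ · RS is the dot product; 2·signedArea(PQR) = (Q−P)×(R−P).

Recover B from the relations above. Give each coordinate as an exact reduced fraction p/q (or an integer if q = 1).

B = (-17/2, 17/2)

1. B_x = -17/2  [BA · DC = -45/2 ∩ 2·signedArea(BCD) = -75/2]
2. B_y = 17/2  [BA · DC = -45/2 ∩ 2·signedArea(BCD) = -75/2]
   → B = (-17/2, 17/2)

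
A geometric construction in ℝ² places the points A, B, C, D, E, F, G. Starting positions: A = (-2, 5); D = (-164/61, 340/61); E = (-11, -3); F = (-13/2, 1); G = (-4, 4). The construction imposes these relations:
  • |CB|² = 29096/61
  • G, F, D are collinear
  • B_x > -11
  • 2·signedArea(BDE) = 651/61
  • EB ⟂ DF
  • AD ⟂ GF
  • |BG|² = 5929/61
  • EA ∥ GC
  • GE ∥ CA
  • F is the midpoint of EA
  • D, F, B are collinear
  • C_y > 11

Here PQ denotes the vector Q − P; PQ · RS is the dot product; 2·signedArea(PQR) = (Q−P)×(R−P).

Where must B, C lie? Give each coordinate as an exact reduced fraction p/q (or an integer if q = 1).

B = (-629/61, -218/61)
C = (5, 12)

1. B_x = -629/61  [D, F, B are collinear ∩ EB ⟂ DF]
2. B_y = -218/61  [D, F, B are collinear ∩ EB ⟂ DF]
   → B = (-629/61, -218/61)
3. C_x = 5  [GE ∥ CA ∩ EA ∥ GC]
4. C_y = 12  [GE ∥ CA ∩ EA ∥ GC]
   → C = (5, 12)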